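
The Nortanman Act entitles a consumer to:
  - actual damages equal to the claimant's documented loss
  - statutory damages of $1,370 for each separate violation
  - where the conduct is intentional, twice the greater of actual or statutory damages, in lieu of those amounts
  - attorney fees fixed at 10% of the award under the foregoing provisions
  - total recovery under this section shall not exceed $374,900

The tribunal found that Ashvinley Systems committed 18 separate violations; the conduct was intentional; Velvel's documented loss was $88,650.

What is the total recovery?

$195,030

Statutory damages: 18 × $1,370 = $24,660
Greater of actual damages ($88,650) or statutory damages ($24,660): $88,650
Doubled: 2 × $88,650 = $177,300
Attorney fees: 10% of $177,300 = $17,730
Total before cap: $177,300 + $17,730 = $195,030
Cap at $374,900: $195,030 is within the cap, no reduction.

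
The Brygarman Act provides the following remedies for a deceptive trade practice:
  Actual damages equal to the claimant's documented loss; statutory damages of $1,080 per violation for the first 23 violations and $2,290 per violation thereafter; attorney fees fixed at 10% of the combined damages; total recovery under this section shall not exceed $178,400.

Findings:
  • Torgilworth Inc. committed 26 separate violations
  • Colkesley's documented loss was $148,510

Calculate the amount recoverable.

First 23 violations: 23 × $1,080 = $24,840
Remaining violations: (26 − 23) × $2,290 = $6,870
Statutory damages: $24,840 + $6,870 = $31,710
Combined damages: $148,510 + $31,710 = $180,220
Attorney fees: 10% of $180,220 = $18,022
Total before cap: $180,220 + $18,022 = $198,242
Cap at $178,400: $198,242 exceeds the cap → $178,400

$178,400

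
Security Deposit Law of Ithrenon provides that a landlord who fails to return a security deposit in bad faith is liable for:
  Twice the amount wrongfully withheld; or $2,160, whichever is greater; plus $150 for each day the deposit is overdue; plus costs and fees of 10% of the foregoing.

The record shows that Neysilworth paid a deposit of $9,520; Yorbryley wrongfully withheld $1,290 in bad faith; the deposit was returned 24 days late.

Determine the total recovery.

$6,798

Doubled: 2 × $1,290 = $2,580
Minimum $2,160: $2,580 meets the minimum, no increase.
Late-return penalty: 24 × $150 = $3,600
Damages plus late penalty: $2,580 + $3,600 = $6,180
Costs and fees: 10% of $6,180 = $618
Total recovery: $6,180 + $618 = $6,798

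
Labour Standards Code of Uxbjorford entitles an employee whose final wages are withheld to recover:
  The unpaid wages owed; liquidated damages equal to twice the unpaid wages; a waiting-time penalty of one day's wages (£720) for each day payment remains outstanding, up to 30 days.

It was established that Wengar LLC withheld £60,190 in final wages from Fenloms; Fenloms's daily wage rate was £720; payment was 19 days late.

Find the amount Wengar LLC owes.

£194,250

Doubled: 2 × £60,190 = £120,380
Penalty days: min(19, 30) = 19
Waiting-time penalty: 19 × £720 = £13,680
Total award: £60,190 + £120,380 + £13,680 = £194,250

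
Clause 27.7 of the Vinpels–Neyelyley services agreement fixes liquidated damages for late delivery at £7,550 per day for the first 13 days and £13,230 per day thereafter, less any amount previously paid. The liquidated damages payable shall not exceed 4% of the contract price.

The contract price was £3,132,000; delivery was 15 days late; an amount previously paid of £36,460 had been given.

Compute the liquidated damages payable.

First 13 days: 13 × £7,550 = £98,150
Remaining days: (15 − 13) × £13,230 = £26,460
Accrued per-day damages: £98,150 + £26,460 = £124,610
Less amount previously paid: £124,610 − £36,460 = £88,150
Cap: 4% of £3,132,000 = £125,280
Cap at £125,280: £88,150 is within the cap, no reduction.

£88,150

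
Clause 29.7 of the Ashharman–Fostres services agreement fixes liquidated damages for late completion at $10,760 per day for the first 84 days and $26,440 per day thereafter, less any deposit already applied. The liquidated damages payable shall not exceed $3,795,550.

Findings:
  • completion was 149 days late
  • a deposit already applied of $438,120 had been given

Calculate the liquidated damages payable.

Liquidated damages: $2,184,320

First 84 days: 84 × $10,760 = $903,840
Remaining days: (149 − 84) × $26,440 = $1,718,600
Accrued per-day damages: $903,840 + $1,718,600 = $2,622,440
Less deposit already applied: $2,622,440 − $438,120 = $2,184,320
Cap at $3,795,550: $2,184,320 is within the cap, no reduction.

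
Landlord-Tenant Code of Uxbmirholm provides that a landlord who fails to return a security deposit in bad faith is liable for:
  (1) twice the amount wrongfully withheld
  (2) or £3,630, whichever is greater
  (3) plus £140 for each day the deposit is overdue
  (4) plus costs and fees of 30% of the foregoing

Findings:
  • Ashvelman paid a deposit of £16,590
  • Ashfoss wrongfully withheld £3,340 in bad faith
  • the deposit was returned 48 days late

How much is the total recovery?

£17,420

Doubled: 2 × £3,340 = £6,680
Minimum £3,630: £6,680 meets the minimum, no increase.
Late-return penalty: 48 × £140 = £6,720
Damages plus late penalty: £6,680 + £6,720 = £13,400
Costs and fees: 30% of £13,400 = £4,020
Total recovery: £13,400 + £4,020 = £17,420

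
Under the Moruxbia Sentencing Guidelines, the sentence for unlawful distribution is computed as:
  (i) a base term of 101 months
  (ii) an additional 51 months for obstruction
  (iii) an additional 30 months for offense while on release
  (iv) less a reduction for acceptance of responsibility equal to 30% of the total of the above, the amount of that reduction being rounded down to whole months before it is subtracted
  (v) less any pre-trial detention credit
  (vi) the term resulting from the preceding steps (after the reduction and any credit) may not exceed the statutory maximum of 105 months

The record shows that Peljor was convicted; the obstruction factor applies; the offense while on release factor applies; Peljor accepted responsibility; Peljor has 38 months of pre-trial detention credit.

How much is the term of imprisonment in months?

90 months

Obstruction enhancement: +51 months
Offense while on release enhancement: +30 months
Adjusted term: 101 months + 51 months + 30 months = 182 months
Acceptance of responsibility reduction: 30% of 182 months = 54 months (rounded down)
After reduction: 182 − 54 = 128 months
Less pre-trial detention credit: 128 months − 38 months = 90 months
Cap at 105 months: 90 months is within the cap, no reduction.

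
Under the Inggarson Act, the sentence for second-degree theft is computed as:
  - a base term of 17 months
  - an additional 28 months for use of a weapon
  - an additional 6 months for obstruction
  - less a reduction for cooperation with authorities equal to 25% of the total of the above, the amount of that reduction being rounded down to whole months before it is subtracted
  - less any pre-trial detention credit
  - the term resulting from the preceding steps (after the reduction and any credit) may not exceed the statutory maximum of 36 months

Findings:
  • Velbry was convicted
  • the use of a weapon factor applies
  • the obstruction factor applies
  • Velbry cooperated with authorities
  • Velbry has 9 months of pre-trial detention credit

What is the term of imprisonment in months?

Use of a weapon enhancement: +28 months
Obstruction enhancement: +6 months
Adjusted term: 17 months + 28 months + 6 months = 51 months
Cooperation with authorities reduction: 25% of 51 months = 12 months (rounded down)
After reduction: 51 − 12 = 39 months
Less pre-trial detention credit: 39 months − 9 months = 30 months
Cap at 36 months: 30 months is within the cap, no reduction.

Sentence: 30 months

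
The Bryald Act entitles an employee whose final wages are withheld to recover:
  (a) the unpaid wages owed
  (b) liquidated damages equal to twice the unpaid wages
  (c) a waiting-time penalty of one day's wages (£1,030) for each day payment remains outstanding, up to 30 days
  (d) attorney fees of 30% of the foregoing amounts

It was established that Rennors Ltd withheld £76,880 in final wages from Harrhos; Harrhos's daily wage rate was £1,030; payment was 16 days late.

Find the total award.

£321,256

Doubled: 2 × £76,880 = £153,760
Penalty days: min(16, 30) = 16
Waiting-time penalty: 16 × £1,030 = £16,480
Subtotal: £76,880 + £153,760 + £16,480 = £247,120
Attorney fees: 30% of £247,120 = £74,136
Total award: £247,120 + £74,136 = £321,256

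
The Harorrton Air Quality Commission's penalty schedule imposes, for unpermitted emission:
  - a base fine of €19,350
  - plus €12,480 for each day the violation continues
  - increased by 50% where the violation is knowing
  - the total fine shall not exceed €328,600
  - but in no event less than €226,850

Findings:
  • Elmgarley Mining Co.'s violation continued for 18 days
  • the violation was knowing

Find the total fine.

Per-day component: 18 × €12,480 = €224,640
Base plus per-day: €19,350 + €224,640 = €243,990
Enhancement: 50% of €243,990 = €121,995
Enhanced fine: €243,990 + €121,995 = €365,985
Cap at €328,600: €365,985 exceeds the cap → €328,600
Minimum €226,850: €328,600 meets the minimum, no increase.

Civil penalty: €328,600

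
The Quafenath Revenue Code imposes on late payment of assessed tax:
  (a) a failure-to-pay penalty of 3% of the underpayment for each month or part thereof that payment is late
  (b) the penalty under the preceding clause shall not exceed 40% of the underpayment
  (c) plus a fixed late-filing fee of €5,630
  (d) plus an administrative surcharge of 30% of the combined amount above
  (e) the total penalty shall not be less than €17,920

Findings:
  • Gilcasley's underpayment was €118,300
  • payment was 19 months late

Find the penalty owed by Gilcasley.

Penalty: €68,835

Accrued rate: 3% × 19 = 57%, capped at 40% → 40%
Failure-to-pay penalty: 40% of €118,300 = €47,320
Penalty before surcharge: €47,320 + €5,630 = €52,950
Administrative surcharge: 30% of €52,950 = €15,885
Total penalty: €52,950 + €15,885 = €68,835
Minimum €17,920: €68,835 meets the minimum, no increase.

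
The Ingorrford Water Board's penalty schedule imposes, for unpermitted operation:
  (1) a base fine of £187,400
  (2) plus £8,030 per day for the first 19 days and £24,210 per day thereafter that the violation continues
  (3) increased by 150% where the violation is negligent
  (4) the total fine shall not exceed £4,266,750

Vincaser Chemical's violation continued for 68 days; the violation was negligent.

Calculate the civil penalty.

First 19 days: 19 × £8,030 = £152,570
Remaining days: (68 − 19) × £24,210 = £1,186,290
Per-day component: £152,570 + £1,186,290 = £1,338,860
Base plus per-day: £187,400 + £1,338,860 = £1,526,260
Enhancement: 150% of £1,526,260 = £2,289,390
Enhanced fine: £1,526,260 + £2,289,390 = £3,815,650
Cap at £4,266,750: £3,815,650 is within the cap, no reduction.

£3,815,650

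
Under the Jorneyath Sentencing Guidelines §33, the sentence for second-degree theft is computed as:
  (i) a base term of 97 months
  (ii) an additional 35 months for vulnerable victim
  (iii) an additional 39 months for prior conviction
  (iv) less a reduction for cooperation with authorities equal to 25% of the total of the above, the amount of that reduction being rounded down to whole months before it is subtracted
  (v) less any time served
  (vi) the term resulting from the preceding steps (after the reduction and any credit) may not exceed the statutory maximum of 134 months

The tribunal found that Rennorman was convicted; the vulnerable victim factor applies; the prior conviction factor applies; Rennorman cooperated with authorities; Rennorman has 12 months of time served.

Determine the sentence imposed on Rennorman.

117 months

Vulnerable victim enhancement: +35 months
Prior conviction enhancement: +39 months
Adjusted term: 97 months + 35 months + 39 months = 171 months
Cooperation with authorities reduction: 25% of 171 months = 42 months (rounded down)
After reduction: 171 − 42 = 129 months
Less time served: 129 months − 12 months = 117 months
Cap at 134 months: 117 months is within the cap, no reduction.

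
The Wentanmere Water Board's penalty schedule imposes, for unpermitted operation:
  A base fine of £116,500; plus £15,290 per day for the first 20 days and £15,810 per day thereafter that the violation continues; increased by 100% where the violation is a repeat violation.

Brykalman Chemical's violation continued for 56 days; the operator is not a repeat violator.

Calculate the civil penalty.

First 20 days: 20 × £15,290 = £305,800
Remaining days: (56 − 20) × £15,810 = £569,160
Per-day component: £305,800 + £569,160 = £874,960
Base plus per-day: £116,500 + £874,960 = £991,460
The operator is not a repeat violator: no 100% increase.

£991,460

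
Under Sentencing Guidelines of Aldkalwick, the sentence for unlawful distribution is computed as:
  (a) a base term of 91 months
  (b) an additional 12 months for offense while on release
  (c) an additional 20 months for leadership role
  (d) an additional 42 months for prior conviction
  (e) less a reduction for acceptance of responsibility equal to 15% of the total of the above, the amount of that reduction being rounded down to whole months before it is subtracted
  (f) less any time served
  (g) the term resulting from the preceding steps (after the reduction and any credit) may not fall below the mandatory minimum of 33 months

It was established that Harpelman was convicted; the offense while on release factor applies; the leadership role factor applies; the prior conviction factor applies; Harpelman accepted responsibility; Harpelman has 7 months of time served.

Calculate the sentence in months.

Offense while on release enhancement: +12 months
Leadership role enhancement: +20 months
Prior conviction enhancement: +42 months
Adjusted term: 91 months + 12 months + 20 months + 42 months = 165 months
Acceptance of responsibility reduction: 15% of 165 months = 24 months (rounded down)
After reduction: 165 − 24 = 141 months
Less time served: 141 months − 7 months = 134 months
Minimum 33 months: 134 months meets the minimum, no increase.

Sentence: 134 months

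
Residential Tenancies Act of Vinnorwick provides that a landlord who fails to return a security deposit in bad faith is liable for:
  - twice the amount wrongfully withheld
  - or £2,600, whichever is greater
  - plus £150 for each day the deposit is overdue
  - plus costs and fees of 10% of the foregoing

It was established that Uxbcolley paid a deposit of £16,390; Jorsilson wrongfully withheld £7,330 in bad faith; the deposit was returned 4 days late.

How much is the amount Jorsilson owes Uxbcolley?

£16,786

Doubled: 2 × £7,330 = £14,660
Minimum £2,600: £14,660 meets the minimum, no increase.
Late-return penalty: 4 × £150 = £600
Damages plus late penalty: £14,660 + £600 = £15,260
Costs and fees: 10% of £15,260 = £1,526
Total recovery: £15,260 + £1,526 = £16,786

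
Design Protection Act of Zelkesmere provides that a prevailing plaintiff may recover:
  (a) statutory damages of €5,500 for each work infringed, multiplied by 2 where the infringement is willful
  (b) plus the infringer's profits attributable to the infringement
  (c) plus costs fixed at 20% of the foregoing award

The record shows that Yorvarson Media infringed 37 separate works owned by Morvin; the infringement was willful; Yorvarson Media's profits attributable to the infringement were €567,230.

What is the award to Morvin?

Statutory damages: 37 × €5,500 = €203,500
Doubled: 2 × €203,500 = €407,000
Combined award: €407,000 + €567,230 = €974,230
Costs: 20% of €974,230 = €194,846
Award plus costs: €974,230 + €194,846 = €1,169,076

€1,169,076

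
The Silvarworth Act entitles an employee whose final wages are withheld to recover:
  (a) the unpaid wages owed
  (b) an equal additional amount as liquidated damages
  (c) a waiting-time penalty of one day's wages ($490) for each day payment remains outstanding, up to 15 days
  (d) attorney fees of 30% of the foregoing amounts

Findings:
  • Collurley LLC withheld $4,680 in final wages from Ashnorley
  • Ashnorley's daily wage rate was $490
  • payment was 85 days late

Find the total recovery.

Total award: $21,723

Liquidated damages (equal amount): $4,680
Penalty days: min(85, 15) = 15
Waiting-time penalty: 15 × $490 = $7,350
Subtotal: $4,680 + $4,680 + $7,350 = $16,710
Attorney fees: 30% of $16,710 = $5,013
Total award: $16,710 + $5,013 = $21,723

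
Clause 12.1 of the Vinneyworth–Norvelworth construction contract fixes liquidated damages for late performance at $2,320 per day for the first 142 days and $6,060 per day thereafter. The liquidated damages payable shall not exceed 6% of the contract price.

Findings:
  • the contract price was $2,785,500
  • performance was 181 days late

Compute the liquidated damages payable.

Liquidated damages: $167,130

First 142 days: 142 × $2,320 = $329,440
Remaining days: (181 − 142) × $6,060 = $236,340
Accrued per-day damages: $329,440 + $236,340 = $565,780
Cap: 6% of $2,785,500 = $167,130
Cap at $167,130: $565,780 exceeds the cap → $167,130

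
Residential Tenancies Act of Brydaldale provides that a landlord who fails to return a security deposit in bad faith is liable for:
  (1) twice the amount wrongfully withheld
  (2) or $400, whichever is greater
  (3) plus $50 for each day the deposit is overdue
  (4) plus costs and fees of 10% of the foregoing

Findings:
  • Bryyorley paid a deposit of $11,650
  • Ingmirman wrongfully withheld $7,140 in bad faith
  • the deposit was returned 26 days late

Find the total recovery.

Recovery: $17,138

Doubled: 2 × $7,140 = $14,280
Minimum $400: $14,280 meets the minimum, no increase.
Late-return penalty: 26 × $50 = $1,300
Damages plus late penalty: $14,280 + $1,300 = $15,580
Costs and fees: 10% of $15,580 = $1,558
Total recovery: $15,580 + $1,558 = $17,138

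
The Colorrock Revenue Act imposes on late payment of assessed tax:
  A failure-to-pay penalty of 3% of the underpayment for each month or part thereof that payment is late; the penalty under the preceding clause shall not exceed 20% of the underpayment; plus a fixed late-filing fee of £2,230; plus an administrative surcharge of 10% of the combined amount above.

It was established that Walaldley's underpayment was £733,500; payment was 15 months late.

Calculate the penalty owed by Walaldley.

£163,823

Accrued rate: 3% × 15 = 45%, capped at 20% → 20%
Failure-to-pay penalty: 20% of £733,500 = £146,700
Penalty before surcharge: £146,700 + £2,230 = £148,930
Administrative surcharge: 10% of £148,930 = £14,893
Total penalty: £148,930 + £14,893 = £163,823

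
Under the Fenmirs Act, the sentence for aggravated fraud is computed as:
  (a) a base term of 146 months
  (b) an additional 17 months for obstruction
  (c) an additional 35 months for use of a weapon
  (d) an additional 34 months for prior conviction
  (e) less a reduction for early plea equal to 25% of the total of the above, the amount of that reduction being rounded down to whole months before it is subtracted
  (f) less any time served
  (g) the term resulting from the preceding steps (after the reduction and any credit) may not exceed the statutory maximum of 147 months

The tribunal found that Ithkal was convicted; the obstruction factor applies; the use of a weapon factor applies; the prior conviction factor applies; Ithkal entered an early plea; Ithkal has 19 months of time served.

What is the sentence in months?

147 months

Obstruction enhancement: +17 months
Use of a weapon enhancement: +35 months
Prior conviction enhancement: +34 months
Adjusted term: 146 months + 17 months + 35 months + 34 months = 232 months
Early plea reduction: 25% of 232 months = 58 months (rounded down)
After reduction: 232 − 58 = 174 months
Less time served: 174 months − 19 months = 155 months
Cap at 147 months: 155 months exceeds the cap → 147 months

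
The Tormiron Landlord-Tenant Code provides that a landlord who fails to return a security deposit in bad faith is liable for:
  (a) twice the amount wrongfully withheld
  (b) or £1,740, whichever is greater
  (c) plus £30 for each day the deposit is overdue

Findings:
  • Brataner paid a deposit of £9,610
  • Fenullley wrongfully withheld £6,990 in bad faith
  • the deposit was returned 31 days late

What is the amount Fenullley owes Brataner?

£14,910

Doubled: 2 × £6,990 = £13,980
Minimum £1,740: £13,980 meets the minimum, no increase.
Late-return penalty: 31 × £30 = £930
Damages plus late penalty: £13,980 + £930 = £14,910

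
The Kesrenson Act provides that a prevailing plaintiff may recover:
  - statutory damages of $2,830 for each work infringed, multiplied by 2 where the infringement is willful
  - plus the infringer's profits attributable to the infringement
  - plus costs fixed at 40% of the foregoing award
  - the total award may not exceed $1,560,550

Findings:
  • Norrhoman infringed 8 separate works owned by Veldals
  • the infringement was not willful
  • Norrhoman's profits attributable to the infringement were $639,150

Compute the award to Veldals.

Award: $926,506

Statutory damages: 8 × $2,830 = $22,640
Infringement not willful: no ×2 enhancement.
Combined award: $22,640 + $639,150 = $661,790
Costs: 40% of $661,790 = $264,716
Award plus costs: $661,790 + $264,716 = $926,506
Cap at $1,560,550: $926,506 is within the cap, no reduction.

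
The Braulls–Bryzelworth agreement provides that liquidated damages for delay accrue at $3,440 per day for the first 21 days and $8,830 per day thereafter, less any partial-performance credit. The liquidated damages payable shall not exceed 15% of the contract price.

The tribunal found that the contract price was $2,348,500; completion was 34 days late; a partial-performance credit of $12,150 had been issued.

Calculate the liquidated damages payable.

$174,880

First 21 days: 21 × $3,440 = $72,240
Remaining days: (34 − 21) × $8,830 = $114,790
Accrued per-day damages: $72,240 + $114,790 = $187,030
Less partial-performance credit: $187,030 − $12,150 = $174,880
Cap: 15% of $2,348,500 = $352,275
Cap at $352,275: $174,880 is within the cap, no reduction.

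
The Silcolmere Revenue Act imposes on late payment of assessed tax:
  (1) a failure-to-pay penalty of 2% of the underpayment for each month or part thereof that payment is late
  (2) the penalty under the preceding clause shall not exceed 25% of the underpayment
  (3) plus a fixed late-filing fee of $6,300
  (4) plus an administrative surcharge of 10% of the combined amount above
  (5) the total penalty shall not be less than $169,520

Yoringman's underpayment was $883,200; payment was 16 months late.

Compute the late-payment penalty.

$249,810

Accrued rate: 2% × 16 = 32%, capped at 25% → 25%
Failure-to-pay penalty: 25% of $883,200 = $220,800
Penalty before surcharge: $220,800 + $6,300 = $227,100
Administrative surcharge: 10% of $227,100 = $22,710
Total penalty: $227,100 + $22,710 = $249,810
Minimum $169,520: $249,810 meets the minimum, no increase.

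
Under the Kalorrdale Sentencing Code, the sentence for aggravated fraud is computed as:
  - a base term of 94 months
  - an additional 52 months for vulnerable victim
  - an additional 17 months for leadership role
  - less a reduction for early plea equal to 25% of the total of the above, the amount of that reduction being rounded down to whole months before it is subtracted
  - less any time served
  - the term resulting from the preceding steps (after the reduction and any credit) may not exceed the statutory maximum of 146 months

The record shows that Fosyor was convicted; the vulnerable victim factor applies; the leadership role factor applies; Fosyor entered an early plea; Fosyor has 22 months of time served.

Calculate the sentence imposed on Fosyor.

Vulnerable victim enhancement: +52 months
Leadership role enhancement: +17 months
Adjusted term: 94 months + 52 months + 17 months = 163 months
Early plea reduction: 25% of 163 months = 40 months (rounded down)
After reduction: 163 − 40 = 123 months
Less time served: 123 months − 22 months = 101 months
Cap at 146 months: 101 months is within the cap, no reduction.

101 months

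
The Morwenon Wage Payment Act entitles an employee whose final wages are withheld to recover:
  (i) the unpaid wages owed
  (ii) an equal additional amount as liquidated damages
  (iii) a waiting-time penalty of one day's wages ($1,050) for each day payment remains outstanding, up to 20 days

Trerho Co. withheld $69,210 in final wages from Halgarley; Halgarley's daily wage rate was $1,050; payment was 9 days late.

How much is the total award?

Liquidated damages (equal amount): $69,210
Penalty days: min(9, 20) = 9
Waiting-time penalty: 9 × $1,050 = $9,450
Total award: $69,210 + $69,210 + $9,450 = $147,870

$147,870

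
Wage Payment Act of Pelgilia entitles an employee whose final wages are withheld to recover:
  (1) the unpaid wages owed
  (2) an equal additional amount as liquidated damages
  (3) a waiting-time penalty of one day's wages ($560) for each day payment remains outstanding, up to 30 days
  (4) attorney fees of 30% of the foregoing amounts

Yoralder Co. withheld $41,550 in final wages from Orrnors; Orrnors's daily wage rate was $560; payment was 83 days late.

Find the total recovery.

Total award: $129,870

Liquidated damages (equal amount): $41,550
Penalty days: min(83, 30) = 30
Waiting-time penalty: 30 × $560 = $16,800
Subtotal: $41,550 + $41,550 + $16,800 = $99,900
Attorney fees: 30% of $99,900 = $29,970
Total award: $99,900 + $29,970 = $129,870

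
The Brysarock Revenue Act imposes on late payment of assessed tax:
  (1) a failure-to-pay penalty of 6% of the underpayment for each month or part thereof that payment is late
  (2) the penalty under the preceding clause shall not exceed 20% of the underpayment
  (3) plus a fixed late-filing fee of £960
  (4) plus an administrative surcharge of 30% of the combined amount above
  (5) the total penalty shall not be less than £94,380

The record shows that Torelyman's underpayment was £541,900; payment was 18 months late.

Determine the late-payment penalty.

£142,142

Accrued rate: 6% × 18 = 108%, capped at 20% → 20%
Failure-to-pay penalty: 20% of £541,900 = £108,380
Penalty before surcharge: £108,380 + £960 = £109,340
Administrative surcharge: 30% of £109,340 = £32,802
Total penalty: £109,340 + £32,802 = £142,142
Minimum £94,380: £142,142 meets the minimum, no increase.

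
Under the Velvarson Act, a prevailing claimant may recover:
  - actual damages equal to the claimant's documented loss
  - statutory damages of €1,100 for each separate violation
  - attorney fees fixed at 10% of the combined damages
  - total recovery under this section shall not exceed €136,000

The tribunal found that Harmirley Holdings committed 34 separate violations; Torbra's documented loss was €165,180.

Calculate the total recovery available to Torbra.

€136,000

Statutory damages: 34 × €1,100 = €37,400
Combined damages: €165,180 + €37,400 = €202,580
Attorney fees: 10% of €202,580 = €20,258
Total before cap: €202,580 + €20,258 = €222,838
Cap at €136,000: €222,838 exceeds the cap → €136,000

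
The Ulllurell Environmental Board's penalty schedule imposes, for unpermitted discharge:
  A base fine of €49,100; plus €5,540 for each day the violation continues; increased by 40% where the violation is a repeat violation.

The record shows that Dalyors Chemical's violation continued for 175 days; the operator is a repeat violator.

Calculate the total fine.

Civil penalty: €1,426,040

Per-day component: 175 × €5,540 = €969,500
Base plus per-day: €49,100 + €969,500 = €1,018,600
Enhancement: 40% of €1,018,600 = €407,440
Enhanced fine: €1,018,600 + €407,440 = €1,426,040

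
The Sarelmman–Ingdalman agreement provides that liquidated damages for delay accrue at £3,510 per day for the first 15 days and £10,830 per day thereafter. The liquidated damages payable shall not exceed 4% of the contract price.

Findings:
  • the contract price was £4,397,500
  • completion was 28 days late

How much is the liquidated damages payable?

Liquidated damages: £175,900

First 15 days: 15 × £3,510 = £52,650
Remaining days: (28 − 15) × £10,830 = £140,790
Accrued per-day damages: £52,650 + £140,790 = £193,440
Cap: 4% of £4,397,500 = £175,900
Cap at £175,900: £193,440 exceeds the cap → £175,900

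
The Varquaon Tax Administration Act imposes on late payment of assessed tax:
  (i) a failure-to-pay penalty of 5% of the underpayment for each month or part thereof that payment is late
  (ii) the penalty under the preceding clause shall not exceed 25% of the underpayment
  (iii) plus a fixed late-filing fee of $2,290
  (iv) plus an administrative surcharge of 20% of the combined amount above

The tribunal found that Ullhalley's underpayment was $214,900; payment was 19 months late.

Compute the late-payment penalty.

Accrued rate: 5% × 19 = 95%, capped at 25% → 25%
Failure-to-pay penalty: 25% of $214,900 = $53,725
Penalty before surcharge: $53,725 + $2,290 = $56,015
Administrative surcharge: 20% of $56,015 = $11,203
Total penalty: $56,015 + $11,203 = $67,218

$67,218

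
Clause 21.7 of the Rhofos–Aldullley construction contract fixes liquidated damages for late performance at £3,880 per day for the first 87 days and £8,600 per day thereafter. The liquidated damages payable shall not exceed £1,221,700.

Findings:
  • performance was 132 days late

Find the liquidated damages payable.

First 87 days: 87 × £3,880 = £337,560
Remaining days: (132 − 87) × £8,600 = £387,000
Accrued per-day damages: £337,560 + £387,000 = £724,560
Cap at £1,221,700: £724,560 is within the cap, no reduction.

£724,560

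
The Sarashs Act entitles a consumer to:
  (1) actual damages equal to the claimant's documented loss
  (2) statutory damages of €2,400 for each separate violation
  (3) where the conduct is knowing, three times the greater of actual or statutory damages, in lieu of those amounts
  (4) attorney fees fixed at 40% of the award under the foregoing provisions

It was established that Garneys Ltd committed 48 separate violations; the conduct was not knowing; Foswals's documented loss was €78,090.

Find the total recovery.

€270,606

Statutory damages: 48 × €2,400 = €115,200
Conduct not knowing: the in-lieu enhancement does not apply.
Actual plus statutory damages: €78,090 + €115,200 = €193,290
Attorney fees: 40% of €193,290 = €77,316
Total recovery: €193,290 + €77,316 = €270,606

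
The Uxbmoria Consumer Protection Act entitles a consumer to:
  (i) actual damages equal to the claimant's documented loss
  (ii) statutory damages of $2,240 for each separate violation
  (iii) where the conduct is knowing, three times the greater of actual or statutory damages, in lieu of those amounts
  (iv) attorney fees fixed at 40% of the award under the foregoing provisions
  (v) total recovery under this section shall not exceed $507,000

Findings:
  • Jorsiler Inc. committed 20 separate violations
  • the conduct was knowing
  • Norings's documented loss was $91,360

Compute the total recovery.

$383,712

Statutory damages: 20 × $2,240 = $44,800
Greater of actual damages ($91,360) or statutory damages ($44,800): $91,360
Trebled: 3 × $91,360 = $274,080
Attorney fees: 40% of $274,080 = $109,632
Total before cap: $274,080 + $109,632 = $383,712
Cap at $507,000: $383,712 is within the cap, no reduction.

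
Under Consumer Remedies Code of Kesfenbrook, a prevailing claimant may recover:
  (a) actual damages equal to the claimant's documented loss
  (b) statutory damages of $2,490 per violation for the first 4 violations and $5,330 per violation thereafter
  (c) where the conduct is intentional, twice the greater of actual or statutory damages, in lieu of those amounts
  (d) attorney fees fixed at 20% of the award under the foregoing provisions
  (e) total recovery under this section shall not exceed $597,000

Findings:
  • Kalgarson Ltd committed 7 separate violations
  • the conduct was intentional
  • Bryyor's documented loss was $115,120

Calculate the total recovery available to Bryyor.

First 4 violations: 4 × $2,490 = $9,960
Remaining violations: (7 − 4) × $5,330 = $15,990
Statutory damages: $9,960 + $15,990 = $25,950
Greater of actual damages ($115,120) or statutory damages ($25,950): $115,120
Doubled: 2 × $115,120 = $230,240
Attorney fees: 20% of $230,240 = $46,048
Total before cap: $230,240 + $46,048 = $276,288
Cap at $597,000: $276,288 is within the cap, no reduction.

$276,288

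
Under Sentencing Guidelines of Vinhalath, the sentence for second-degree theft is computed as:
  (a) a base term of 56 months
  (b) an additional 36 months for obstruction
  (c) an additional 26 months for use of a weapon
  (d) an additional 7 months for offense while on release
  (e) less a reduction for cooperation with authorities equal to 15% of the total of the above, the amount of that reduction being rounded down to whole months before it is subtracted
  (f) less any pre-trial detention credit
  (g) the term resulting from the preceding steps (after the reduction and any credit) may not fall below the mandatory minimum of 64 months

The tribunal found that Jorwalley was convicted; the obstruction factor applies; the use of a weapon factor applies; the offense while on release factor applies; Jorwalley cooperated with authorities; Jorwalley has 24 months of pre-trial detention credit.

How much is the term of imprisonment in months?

Sentence: 83 months

Obstruction enhancement: +36 months
Use of a weapon enhancement: +26 months
Offense while on release enhancement: +7 months
Adjusted term: 56 months + 36 months + 26 months + 7 months = 125 months
Cooperation with authorities reduction: 15% of 125 months = 18 months (rounded down)
After reduction: 125 − 18 = 107 months
Less pre-trial detention credit: 107 months − 24 months = 83 months
Minimum 64 months: 83 months meets the minimum, no increase.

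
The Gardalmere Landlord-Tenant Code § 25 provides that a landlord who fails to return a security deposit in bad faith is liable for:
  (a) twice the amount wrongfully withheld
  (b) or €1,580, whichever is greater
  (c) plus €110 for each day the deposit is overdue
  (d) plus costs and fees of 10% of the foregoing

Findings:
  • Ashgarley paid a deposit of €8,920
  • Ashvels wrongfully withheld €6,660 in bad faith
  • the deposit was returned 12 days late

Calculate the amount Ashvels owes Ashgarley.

Doubled: 2 × €6,660 = €13,320
Minimum €1,580: €13,320 meets the minimum, no increase.
Late-return penalty: 12 × €110 = €1,320
Damages plus late penalty: €13,320 + €1,320 = €14,640
Costs and fees: 10% of €14,640 = €1,464
Total recovery: €14,640 + €1,464 = €16,104

€16,104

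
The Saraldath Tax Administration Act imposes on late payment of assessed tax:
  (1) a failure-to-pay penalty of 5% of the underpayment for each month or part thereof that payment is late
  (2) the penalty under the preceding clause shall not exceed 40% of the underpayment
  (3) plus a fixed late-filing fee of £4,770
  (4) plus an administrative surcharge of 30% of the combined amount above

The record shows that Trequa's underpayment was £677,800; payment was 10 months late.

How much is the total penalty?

£358,657

Accrued rate: 5% × 10 = 50%, capped at 40% → 40%
Failure-to-pay penalty: 40% of £677,800 = £271,120
Penalty before surcharge: £271,120 + £4,770 = £275,890
Administrative surcharge: 30% of £275,890 = £82,767
Total penalty: £275,890 + £82,767 = £358,657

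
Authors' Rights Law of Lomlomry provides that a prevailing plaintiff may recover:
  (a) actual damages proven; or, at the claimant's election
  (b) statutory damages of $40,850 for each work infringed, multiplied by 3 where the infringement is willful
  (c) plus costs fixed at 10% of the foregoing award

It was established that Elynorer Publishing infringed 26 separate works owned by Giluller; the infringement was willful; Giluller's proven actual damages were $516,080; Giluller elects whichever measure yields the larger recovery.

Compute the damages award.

$3,504,930

Statutory damages: 26 × $40,850 = $1,062,100
Trebled: 3 × $1,062,100 = $3,186,300
Greater of actual damages ($516,080) or enhanced statutory damages ($3,186,300): $3,186,300
Costs: 10% of $3,186,300 = $318,630
Award plus costs: $3,186,300 + $318,630 = $3,504,930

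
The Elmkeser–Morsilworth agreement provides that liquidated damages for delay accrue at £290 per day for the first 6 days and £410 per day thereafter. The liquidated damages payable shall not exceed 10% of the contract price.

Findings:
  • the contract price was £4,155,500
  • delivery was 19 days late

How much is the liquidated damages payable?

£7,070

First 6 days: 6 × £290 = £1,740
Remaining days: (19 − 6) × £410 = £5,330
Accrued per-day damages: £1,740 + £5,330 = £7,070
Cap: 10% of £4,155,500 = £415,550
Cap at £415,550: £7,070 is within the cap, no reduction.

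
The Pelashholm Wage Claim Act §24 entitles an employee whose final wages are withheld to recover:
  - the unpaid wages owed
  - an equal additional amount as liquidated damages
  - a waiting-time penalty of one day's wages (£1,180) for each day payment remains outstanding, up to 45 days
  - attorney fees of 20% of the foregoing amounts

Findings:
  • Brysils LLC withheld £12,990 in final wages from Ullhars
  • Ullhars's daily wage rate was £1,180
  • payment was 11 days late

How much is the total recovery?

Liquidated damages (equal amount): £12,990
Penalty days: min(11, 45) = 11
Waiting-time penalty: 11 × £1,180 = £12,980
Subtotal: £12,990 + £12,990 + £12,980 = £38,960
Attorney fees: 20% of £38,960 = £7,792
Total award: £38,960 + £7,792 = £46,752

Total award: £46,752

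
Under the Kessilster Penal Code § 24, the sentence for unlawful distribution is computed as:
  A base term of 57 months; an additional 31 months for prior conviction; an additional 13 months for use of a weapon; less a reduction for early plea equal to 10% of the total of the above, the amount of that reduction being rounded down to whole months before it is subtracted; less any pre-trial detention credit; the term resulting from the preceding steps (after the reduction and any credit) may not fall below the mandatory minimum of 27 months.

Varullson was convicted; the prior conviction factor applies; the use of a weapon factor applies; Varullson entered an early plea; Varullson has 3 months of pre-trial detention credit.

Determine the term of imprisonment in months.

Prior conviction enhancement: +31 months
Use of a weapon enhancement: +13 months
Adjusted term: 57 months + 31 months + 13 months = 101 months
Early plea reduction: 10% of 101 months = 10 months (rounded down)
After reduction: 101 − 10 = 91 months
Less pre-trial detention credit: 91 months − 3 months = 88 months
Minimum 27 months: 88 months meets the minimum, no increase.

88 months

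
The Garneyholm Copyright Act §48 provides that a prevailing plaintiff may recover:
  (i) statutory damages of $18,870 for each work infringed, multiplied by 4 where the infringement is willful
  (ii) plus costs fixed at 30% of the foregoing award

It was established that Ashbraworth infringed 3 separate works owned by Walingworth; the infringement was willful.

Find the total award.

$294,372

Statutory damages: 3 × $18,870 = $56,610
Multiplied by 4: 4 × $56,610 = $226,440
Costs: 30% of $226,440 = $67,932
Award plus costs: $226,440 + $67,932 = $294,372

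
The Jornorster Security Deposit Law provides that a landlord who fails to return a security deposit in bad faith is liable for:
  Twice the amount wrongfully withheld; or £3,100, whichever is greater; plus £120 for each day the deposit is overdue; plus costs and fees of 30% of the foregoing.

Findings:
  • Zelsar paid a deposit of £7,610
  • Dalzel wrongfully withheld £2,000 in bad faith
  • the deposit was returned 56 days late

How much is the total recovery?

Doubled: 2 × £2,000 = £4,000
Minimum £3,100: £4,000 meets the minimum, no increase.
Late-return penalty: 56 × £120 = £6,720
Damages plus late penalty: £4,000 + £6,720 = £10,720
Costs and fees: 30% of £10,720 = £3,216
Total recovery: £10,720 + £3,216 = £13,936

Recovery: £13,936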